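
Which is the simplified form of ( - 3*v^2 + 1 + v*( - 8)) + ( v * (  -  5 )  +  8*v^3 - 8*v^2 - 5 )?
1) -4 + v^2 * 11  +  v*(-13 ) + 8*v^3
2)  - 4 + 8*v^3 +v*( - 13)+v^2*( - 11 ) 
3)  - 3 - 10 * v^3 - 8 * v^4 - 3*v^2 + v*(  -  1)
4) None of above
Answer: 2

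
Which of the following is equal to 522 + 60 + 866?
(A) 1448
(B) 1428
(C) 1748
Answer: A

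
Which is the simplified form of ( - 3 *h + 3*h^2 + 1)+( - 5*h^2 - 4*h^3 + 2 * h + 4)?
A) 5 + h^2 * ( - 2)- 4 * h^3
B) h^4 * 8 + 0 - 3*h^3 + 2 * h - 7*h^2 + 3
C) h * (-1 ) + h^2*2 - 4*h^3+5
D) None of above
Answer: D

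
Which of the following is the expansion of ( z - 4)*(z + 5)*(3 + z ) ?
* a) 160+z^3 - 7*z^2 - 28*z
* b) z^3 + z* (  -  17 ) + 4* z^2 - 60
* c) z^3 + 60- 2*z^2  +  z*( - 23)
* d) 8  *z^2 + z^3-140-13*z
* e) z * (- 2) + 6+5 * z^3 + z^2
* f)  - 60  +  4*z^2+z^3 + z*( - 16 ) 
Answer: b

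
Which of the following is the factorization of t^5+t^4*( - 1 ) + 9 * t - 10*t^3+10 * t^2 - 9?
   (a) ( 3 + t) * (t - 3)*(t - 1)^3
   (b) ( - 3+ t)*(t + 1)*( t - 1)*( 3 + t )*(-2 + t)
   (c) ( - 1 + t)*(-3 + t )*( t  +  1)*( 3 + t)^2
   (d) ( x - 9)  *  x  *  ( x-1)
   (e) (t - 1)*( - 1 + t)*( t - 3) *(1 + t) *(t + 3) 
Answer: e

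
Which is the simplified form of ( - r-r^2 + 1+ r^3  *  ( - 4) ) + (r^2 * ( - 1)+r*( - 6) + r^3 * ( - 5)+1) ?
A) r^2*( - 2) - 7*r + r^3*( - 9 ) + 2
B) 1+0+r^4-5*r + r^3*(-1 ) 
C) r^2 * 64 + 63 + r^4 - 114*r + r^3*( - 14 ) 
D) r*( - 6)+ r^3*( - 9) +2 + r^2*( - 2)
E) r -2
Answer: A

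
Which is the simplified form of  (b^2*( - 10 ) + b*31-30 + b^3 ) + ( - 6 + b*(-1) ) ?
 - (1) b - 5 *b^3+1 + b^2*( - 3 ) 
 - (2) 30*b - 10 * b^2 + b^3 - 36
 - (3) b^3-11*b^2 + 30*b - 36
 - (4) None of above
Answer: 2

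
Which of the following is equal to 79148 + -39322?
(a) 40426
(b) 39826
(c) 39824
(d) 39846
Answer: b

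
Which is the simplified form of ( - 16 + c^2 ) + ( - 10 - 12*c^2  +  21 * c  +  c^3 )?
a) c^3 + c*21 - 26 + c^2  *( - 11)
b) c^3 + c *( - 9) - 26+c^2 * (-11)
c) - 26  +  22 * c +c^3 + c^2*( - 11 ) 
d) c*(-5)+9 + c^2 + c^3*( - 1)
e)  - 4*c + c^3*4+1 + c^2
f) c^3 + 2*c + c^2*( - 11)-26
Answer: a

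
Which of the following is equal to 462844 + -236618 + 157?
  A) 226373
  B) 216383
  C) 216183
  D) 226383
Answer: D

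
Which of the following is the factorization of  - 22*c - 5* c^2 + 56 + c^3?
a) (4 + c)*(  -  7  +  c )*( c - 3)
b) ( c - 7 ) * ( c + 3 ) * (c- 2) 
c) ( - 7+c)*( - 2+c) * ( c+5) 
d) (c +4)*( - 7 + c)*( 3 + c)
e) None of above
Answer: e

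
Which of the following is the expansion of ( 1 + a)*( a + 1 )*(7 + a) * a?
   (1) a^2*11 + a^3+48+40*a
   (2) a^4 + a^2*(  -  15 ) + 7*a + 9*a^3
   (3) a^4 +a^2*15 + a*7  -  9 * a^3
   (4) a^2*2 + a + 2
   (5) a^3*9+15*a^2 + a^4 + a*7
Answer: 5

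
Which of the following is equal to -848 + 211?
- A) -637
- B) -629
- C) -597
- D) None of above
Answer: A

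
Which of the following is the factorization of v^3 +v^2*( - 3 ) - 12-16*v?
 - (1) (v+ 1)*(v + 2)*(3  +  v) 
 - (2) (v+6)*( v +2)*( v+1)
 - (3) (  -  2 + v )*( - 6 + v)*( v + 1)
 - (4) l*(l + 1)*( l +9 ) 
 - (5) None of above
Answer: 5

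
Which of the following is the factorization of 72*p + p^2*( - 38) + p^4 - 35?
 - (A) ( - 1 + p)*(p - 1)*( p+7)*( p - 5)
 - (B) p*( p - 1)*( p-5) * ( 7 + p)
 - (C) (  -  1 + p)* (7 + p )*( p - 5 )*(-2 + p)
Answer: A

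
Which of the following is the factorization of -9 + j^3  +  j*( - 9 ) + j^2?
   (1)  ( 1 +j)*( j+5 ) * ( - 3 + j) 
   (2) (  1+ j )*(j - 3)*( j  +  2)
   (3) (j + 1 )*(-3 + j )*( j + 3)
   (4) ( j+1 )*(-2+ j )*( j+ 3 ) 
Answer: 3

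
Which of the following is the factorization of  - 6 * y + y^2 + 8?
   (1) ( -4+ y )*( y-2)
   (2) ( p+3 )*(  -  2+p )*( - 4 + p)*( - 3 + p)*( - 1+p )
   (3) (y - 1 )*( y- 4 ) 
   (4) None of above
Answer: 1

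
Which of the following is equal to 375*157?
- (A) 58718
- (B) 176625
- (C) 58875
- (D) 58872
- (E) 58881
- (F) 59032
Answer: C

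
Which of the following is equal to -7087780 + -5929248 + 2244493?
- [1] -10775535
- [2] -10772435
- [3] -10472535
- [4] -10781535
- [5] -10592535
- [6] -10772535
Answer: 6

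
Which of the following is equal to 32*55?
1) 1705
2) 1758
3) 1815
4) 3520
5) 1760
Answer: 5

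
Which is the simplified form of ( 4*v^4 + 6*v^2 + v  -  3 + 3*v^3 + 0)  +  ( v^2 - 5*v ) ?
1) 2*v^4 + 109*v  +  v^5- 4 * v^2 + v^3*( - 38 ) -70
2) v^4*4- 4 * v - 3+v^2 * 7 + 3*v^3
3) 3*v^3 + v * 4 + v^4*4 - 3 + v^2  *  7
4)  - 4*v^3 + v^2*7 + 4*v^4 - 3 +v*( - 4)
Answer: 2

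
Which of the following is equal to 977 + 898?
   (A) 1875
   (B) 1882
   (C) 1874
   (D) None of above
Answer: A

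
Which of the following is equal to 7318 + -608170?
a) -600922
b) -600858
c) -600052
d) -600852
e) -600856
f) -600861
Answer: d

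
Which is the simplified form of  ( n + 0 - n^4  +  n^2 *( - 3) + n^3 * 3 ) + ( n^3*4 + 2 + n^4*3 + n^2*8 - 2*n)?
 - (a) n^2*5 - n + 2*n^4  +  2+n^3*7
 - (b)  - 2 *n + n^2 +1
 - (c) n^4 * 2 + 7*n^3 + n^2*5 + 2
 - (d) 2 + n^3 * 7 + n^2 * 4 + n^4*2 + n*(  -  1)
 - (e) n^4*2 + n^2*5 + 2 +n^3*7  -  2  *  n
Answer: a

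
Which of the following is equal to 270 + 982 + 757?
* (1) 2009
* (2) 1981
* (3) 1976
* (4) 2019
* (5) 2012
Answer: 1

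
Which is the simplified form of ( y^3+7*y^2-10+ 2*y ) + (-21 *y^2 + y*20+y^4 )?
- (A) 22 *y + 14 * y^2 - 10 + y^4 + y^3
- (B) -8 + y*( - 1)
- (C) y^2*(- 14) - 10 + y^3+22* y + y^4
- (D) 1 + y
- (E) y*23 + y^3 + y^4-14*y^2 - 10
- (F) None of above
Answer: C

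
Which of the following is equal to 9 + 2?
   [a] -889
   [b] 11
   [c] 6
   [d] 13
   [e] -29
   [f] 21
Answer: b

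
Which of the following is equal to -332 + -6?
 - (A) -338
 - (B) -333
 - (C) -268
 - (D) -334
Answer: A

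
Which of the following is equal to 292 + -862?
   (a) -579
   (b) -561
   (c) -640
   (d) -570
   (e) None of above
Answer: d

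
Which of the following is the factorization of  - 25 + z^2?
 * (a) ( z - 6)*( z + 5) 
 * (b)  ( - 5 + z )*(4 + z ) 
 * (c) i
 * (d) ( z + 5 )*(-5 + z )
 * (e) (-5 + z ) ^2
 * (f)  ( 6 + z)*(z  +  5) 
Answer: d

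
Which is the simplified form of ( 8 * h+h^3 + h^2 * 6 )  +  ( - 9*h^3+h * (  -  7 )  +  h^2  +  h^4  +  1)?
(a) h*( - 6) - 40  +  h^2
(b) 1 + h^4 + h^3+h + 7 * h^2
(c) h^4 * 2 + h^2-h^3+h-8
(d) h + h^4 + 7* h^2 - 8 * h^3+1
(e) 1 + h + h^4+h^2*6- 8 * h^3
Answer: d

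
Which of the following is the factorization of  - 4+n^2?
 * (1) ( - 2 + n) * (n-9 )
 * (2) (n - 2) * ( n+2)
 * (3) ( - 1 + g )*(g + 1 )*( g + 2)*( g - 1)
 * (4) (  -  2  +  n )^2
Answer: 2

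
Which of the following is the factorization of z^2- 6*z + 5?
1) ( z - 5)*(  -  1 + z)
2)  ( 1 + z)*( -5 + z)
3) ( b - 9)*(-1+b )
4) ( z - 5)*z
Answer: 1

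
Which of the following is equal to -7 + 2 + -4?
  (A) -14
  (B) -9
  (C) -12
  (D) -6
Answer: B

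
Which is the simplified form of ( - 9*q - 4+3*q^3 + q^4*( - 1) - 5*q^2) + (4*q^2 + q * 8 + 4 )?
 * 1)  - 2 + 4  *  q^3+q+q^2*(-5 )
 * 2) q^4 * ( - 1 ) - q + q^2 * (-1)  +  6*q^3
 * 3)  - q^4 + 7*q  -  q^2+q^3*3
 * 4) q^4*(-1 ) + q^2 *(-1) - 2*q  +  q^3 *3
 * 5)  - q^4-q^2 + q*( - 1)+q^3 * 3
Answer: 5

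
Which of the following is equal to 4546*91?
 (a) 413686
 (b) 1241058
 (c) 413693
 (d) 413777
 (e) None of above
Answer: a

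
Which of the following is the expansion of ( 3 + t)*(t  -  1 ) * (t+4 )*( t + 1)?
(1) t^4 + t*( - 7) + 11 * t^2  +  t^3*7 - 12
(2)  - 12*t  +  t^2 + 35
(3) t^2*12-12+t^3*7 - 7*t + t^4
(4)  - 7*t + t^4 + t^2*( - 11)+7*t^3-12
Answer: 1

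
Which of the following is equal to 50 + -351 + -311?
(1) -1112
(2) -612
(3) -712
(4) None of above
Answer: 2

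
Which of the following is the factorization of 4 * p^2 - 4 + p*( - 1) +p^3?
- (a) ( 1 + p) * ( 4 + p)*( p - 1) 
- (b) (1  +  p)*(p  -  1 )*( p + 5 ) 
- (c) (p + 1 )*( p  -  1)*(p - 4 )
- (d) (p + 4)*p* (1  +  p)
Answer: a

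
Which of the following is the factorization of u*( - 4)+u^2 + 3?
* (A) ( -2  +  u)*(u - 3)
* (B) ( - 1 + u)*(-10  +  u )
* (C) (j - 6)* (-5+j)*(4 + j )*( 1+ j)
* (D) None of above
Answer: D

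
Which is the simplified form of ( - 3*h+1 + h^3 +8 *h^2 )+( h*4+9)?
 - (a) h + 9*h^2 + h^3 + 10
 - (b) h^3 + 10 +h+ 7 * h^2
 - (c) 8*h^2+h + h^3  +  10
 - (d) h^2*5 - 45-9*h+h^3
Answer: c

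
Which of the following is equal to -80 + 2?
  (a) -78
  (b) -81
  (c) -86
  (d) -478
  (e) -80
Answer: a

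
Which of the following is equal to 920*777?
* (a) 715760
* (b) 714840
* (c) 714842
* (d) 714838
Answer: b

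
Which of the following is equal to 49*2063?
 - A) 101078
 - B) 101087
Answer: B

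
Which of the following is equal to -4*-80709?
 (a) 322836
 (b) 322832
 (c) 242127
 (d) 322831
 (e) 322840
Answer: a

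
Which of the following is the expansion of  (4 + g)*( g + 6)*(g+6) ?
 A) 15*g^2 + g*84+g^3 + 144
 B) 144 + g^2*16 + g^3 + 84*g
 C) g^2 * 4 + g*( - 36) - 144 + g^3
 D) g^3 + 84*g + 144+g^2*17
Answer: B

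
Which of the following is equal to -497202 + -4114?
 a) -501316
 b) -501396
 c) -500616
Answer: a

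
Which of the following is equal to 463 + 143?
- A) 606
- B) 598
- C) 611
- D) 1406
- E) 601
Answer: A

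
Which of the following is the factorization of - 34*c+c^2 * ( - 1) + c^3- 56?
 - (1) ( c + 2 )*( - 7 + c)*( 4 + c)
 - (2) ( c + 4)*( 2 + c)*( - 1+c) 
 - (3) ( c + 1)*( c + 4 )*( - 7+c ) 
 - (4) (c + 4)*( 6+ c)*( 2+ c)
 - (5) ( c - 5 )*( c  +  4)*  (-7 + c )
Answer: 1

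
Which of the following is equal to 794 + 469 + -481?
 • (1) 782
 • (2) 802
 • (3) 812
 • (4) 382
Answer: 1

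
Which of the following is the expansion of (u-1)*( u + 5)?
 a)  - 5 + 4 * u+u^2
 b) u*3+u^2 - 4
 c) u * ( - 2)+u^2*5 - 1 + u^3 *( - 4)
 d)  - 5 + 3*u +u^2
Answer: a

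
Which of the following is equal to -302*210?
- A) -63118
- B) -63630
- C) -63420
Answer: C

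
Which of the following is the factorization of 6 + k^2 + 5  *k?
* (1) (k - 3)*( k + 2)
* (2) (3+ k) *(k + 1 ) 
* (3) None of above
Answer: 3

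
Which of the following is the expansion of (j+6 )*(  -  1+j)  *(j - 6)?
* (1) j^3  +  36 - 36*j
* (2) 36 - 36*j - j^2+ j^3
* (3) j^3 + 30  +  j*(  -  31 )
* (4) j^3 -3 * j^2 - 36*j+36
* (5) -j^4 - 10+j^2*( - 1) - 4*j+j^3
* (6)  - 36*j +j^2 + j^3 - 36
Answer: 2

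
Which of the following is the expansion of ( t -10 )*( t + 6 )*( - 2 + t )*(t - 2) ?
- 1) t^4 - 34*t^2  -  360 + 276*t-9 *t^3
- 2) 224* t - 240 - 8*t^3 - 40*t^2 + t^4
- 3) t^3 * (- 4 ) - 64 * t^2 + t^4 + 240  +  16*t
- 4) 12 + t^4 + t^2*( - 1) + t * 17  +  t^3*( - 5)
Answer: 2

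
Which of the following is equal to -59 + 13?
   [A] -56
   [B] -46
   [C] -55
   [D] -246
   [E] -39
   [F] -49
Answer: B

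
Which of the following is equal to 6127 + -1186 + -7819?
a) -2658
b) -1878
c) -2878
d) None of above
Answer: c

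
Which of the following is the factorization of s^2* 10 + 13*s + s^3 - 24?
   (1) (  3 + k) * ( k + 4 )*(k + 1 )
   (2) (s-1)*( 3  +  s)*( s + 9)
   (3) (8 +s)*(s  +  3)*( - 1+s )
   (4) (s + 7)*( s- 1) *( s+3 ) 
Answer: 3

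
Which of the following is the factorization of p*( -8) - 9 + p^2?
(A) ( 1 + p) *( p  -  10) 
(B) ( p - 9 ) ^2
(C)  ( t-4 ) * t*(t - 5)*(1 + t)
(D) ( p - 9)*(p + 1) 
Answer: D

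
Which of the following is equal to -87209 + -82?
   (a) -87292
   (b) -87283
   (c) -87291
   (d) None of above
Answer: c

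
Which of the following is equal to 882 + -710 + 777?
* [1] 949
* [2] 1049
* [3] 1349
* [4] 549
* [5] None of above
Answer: 1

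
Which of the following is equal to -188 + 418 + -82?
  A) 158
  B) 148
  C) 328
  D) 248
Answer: B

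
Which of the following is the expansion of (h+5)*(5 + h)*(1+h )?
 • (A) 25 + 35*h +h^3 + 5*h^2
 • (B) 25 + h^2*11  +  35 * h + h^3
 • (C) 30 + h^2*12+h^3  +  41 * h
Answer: B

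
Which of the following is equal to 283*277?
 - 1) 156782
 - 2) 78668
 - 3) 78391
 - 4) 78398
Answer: 3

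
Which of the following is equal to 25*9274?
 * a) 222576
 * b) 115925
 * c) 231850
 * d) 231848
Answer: c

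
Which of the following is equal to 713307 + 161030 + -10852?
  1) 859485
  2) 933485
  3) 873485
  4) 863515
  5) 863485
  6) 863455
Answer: 5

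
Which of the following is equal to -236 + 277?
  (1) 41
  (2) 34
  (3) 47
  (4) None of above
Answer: 1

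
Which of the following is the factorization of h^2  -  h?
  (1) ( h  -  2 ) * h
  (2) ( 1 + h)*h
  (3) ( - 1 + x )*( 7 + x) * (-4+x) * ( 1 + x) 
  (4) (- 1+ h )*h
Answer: 4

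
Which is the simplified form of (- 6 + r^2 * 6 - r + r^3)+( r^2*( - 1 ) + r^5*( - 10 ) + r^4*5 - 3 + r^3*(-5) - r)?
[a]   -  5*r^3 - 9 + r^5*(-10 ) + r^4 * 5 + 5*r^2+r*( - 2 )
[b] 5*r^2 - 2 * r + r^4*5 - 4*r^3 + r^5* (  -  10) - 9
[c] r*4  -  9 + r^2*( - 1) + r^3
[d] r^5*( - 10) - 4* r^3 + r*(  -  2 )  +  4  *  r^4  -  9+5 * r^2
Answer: b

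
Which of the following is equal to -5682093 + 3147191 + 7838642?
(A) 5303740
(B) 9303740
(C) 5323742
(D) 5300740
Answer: A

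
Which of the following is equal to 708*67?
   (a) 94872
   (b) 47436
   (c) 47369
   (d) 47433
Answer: b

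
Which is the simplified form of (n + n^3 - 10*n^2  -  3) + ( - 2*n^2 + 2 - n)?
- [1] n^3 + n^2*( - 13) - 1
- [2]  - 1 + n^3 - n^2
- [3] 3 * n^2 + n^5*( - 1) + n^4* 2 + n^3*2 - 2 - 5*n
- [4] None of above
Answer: 4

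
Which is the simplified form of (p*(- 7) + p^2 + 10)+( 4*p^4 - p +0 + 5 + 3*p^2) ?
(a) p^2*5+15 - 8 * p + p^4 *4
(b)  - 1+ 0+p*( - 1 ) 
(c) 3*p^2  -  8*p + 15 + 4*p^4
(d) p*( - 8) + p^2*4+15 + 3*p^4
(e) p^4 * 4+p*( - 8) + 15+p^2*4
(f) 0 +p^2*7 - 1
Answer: e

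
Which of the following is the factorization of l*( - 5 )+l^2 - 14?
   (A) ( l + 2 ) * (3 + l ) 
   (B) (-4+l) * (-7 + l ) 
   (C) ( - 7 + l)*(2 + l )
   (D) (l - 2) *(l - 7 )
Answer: C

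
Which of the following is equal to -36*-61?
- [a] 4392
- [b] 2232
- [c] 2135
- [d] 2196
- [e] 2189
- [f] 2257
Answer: d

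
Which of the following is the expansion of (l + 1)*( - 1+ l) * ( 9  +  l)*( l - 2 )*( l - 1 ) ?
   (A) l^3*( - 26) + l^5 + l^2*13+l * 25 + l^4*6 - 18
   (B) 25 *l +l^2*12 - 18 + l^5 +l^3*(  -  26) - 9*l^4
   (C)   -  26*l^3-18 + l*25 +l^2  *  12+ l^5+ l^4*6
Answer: C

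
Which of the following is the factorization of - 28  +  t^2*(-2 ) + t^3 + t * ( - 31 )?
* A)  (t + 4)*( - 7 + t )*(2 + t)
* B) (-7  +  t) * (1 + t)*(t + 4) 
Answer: B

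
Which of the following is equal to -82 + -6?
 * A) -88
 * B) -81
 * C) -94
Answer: A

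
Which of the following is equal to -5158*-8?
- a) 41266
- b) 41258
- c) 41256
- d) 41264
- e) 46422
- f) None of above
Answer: d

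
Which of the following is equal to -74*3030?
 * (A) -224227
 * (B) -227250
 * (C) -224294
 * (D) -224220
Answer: D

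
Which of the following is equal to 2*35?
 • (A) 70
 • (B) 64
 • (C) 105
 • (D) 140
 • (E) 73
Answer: A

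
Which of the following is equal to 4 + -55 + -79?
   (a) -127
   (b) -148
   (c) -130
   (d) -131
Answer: c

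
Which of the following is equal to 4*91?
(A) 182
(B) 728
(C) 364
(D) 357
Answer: C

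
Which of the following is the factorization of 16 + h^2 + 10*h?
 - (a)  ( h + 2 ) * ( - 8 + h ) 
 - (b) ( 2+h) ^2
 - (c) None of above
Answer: c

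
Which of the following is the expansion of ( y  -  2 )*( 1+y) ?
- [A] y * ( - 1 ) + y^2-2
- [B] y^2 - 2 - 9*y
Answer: A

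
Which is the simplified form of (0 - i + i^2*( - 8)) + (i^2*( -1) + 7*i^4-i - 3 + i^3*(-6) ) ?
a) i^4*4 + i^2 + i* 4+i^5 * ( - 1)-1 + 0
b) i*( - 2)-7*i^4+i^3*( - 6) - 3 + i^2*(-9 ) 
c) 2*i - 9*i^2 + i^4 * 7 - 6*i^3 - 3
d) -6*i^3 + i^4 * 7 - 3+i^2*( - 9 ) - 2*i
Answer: d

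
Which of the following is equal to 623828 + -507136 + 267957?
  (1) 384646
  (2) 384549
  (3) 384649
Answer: 3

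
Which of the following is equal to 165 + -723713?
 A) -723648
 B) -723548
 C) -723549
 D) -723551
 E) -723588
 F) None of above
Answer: B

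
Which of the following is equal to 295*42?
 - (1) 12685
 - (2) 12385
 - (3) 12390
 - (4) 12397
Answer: 3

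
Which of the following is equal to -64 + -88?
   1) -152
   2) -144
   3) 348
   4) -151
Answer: 1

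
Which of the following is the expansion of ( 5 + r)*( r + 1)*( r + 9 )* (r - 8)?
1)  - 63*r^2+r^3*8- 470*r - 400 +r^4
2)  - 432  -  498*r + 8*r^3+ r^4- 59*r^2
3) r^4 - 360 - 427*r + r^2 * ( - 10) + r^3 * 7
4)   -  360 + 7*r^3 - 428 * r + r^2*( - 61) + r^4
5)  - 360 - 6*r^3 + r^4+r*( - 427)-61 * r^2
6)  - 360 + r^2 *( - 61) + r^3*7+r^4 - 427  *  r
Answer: 6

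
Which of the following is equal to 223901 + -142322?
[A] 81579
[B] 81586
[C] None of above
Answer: A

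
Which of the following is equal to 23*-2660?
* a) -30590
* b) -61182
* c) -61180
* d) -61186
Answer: c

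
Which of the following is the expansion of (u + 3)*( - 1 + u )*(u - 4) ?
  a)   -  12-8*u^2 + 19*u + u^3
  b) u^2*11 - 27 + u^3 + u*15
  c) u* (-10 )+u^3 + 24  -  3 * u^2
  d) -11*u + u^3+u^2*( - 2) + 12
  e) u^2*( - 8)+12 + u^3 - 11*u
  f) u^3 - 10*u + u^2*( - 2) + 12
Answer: d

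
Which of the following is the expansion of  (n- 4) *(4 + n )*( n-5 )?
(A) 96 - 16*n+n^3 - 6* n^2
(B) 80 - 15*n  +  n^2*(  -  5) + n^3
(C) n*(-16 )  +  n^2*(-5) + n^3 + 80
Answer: C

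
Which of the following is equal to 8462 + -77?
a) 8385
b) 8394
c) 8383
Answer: a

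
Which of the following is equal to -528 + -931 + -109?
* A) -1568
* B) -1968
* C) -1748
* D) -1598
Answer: A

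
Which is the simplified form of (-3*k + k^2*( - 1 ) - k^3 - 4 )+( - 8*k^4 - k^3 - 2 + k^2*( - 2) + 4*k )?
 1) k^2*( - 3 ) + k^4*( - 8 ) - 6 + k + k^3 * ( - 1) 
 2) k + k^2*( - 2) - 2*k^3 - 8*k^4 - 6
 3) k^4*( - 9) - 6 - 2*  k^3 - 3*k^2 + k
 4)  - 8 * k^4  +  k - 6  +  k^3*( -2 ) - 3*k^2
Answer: 4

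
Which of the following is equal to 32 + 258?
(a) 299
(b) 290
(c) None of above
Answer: b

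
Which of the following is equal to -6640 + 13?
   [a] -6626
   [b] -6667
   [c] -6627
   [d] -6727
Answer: c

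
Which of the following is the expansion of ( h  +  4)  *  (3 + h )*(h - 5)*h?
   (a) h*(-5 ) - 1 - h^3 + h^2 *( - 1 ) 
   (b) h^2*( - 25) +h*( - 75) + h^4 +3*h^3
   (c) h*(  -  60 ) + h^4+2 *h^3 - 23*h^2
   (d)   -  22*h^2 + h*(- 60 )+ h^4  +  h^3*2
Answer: c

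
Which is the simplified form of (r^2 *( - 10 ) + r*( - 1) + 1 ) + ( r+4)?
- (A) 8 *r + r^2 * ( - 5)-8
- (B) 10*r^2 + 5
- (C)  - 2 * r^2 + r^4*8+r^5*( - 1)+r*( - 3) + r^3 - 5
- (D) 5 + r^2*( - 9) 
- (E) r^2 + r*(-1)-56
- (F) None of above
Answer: F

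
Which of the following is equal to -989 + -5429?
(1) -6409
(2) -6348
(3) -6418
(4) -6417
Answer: 3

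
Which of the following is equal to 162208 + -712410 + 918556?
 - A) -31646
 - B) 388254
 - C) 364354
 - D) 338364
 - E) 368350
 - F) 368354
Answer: F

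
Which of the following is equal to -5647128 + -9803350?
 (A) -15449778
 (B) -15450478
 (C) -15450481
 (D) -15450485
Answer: B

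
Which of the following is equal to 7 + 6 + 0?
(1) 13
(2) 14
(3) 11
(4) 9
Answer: 1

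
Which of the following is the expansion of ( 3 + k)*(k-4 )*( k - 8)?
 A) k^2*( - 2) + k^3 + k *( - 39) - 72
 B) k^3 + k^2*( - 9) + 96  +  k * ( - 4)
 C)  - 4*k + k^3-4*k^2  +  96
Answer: B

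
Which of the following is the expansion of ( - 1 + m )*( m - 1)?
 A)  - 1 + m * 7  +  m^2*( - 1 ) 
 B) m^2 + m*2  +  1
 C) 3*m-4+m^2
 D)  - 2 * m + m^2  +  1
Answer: D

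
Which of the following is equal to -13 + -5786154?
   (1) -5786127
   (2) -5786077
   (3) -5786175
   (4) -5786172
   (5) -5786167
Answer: 5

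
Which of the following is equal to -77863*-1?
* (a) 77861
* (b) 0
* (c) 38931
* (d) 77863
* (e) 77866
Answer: d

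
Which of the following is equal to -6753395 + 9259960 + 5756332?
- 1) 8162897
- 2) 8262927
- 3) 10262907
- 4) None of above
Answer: 4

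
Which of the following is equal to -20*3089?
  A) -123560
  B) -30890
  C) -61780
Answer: C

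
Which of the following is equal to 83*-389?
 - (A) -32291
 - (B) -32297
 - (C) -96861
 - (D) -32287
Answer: D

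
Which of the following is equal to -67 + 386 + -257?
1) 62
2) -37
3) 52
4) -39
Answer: 1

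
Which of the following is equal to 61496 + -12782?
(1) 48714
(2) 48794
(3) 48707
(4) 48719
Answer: 1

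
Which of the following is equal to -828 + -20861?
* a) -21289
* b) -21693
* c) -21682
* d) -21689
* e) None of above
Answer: d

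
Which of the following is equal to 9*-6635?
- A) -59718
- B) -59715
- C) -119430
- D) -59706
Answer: B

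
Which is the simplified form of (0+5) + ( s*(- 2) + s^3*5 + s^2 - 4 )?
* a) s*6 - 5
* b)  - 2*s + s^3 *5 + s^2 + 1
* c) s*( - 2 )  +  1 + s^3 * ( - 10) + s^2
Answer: b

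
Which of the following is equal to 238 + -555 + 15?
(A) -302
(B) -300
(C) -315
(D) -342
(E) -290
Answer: A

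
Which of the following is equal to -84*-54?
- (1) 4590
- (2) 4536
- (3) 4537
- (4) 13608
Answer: 2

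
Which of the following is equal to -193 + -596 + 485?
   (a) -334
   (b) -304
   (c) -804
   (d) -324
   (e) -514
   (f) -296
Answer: b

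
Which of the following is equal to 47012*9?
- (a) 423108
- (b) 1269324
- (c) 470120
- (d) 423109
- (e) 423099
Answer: a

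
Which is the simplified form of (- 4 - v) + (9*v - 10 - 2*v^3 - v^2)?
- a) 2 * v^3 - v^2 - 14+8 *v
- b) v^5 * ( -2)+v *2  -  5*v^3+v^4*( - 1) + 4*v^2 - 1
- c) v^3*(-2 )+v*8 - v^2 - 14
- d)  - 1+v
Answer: c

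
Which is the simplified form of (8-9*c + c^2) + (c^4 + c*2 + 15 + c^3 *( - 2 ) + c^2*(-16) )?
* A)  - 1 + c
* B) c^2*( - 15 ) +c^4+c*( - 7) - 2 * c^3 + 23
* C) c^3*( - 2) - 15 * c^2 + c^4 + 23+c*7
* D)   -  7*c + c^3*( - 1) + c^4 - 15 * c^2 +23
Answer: B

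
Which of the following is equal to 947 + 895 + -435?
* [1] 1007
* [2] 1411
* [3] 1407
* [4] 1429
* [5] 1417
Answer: 3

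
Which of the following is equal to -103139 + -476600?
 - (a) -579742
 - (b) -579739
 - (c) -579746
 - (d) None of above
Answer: b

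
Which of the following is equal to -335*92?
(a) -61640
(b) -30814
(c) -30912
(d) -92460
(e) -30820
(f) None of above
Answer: e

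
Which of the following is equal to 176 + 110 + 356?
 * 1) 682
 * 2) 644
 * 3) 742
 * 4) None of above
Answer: 4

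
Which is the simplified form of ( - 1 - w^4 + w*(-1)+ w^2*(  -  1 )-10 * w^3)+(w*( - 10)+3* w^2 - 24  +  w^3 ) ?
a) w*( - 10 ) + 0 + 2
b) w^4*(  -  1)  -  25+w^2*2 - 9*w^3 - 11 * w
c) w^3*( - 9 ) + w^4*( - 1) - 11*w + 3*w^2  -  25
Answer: b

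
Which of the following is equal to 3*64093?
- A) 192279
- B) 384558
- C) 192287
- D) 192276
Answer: A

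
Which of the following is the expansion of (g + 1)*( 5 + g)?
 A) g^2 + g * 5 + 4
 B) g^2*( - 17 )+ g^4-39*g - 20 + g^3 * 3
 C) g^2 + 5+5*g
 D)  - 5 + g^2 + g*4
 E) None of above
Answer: E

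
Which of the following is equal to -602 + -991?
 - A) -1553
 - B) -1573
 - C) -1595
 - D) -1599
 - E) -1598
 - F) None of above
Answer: F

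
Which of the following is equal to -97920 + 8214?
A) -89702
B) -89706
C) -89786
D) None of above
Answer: B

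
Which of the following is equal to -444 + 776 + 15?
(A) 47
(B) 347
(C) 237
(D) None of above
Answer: B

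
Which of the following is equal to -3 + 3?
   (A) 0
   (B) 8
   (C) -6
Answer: A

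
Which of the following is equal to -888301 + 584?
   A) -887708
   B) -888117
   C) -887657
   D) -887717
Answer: D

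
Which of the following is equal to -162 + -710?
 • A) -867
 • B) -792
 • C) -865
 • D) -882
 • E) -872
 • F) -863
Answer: E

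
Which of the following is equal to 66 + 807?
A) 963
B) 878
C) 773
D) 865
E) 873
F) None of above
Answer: E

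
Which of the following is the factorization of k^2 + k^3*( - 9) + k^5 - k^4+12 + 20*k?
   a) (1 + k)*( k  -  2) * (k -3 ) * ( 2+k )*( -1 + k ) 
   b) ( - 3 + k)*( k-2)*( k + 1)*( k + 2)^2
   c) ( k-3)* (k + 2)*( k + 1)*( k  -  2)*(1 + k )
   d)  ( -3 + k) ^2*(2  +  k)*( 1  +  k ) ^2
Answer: c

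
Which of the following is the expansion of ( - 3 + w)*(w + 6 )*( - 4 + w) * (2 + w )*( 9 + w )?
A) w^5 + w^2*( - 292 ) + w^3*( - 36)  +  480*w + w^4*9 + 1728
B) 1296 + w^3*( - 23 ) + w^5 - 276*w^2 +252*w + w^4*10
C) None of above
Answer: B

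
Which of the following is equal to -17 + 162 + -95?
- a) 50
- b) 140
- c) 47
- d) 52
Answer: a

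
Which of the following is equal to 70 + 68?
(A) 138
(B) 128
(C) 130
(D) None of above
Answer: A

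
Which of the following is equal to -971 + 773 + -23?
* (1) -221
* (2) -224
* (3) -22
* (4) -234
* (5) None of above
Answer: 1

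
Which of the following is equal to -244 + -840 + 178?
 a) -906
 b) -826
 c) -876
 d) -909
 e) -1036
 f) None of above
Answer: a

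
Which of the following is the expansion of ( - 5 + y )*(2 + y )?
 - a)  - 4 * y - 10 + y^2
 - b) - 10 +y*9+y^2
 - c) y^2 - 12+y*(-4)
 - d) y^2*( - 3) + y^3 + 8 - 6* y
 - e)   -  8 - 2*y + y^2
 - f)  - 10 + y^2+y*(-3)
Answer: f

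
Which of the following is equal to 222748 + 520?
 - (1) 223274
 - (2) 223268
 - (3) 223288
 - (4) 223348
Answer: 2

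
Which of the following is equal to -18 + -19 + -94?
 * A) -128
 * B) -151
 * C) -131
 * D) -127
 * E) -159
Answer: C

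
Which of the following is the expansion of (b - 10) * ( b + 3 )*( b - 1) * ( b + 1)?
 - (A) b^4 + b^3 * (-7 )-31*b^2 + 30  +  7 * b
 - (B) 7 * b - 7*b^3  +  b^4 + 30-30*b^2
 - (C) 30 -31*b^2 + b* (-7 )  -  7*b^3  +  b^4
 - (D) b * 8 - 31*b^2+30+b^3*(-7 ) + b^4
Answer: A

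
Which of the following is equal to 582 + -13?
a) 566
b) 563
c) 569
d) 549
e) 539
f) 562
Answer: c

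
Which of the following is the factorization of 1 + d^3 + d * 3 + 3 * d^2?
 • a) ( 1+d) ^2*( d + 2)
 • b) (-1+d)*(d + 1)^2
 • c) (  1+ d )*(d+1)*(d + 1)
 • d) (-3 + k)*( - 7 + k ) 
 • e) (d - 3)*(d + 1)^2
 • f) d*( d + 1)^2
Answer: c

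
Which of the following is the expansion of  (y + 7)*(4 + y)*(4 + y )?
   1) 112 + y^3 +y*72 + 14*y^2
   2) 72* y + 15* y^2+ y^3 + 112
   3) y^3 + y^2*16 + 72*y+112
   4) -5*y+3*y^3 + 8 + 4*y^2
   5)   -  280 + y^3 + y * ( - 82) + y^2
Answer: 2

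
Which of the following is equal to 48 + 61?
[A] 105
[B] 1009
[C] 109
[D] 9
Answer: C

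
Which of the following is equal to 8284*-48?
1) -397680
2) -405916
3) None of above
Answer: 3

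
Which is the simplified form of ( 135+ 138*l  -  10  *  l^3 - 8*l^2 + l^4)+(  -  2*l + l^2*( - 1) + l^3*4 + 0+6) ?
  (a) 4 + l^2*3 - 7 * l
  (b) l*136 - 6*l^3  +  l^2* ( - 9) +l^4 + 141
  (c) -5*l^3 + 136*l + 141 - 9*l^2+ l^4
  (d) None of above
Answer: b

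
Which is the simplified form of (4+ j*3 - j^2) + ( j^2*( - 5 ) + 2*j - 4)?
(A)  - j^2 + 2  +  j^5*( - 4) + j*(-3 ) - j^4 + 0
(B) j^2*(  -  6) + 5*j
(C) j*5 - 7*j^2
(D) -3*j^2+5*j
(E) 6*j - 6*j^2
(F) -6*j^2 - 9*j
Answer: B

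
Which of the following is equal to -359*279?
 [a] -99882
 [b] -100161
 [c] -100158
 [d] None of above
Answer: b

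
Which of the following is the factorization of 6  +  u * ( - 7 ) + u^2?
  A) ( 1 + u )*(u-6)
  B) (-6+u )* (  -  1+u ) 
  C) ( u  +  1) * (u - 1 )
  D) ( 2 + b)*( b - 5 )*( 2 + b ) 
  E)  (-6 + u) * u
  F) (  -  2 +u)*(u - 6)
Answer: B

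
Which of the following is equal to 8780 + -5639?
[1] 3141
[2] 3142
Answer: 1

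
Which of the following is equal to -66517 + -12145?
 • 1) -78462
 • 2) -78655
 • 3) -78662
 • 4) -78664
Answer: 3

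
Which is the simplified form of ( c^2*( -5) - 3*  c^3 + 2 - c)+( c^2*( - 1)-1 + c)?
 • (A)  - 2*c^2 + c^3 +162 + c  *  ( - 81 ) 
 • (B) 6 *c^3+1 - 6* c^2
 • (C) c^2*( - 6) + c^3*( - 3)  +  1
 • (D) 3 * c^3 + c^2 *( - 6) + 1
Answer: C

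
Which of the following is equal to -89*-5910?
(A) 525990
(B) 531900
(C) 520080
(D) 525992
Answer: A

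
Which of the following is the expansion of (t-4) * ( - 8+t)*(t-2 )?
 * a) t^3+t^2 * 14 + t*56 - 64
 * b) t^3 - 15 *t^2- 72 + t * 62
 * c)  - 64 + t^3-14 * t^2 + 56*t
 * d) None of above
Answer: c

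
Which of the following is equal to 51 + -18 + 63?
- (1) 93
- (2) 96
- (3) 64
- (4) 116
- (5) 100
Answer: 2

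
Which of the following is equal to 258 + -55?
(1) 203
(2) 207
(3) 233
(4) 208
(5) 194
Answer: 1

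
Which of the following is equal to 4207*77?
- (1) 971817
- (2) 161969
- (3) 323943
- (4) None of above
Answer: 4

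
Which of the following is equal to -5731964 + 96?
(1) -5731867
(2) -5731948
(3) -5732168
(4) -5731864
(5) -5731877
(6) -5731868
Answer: 6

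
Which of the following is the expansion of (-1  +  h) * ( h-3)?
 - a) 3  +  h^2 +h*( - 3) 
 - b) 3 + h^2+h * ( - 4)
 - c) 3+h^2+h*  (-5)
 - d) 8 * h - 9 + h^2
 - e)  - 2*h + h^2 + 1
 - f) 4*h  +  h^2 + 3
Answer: b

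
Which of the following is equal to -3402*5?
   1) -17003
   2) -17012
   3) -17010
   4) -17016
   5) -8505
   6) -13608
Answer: 3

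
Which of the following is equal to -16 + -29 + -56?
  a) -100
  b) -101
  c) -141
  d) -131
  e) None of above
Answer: b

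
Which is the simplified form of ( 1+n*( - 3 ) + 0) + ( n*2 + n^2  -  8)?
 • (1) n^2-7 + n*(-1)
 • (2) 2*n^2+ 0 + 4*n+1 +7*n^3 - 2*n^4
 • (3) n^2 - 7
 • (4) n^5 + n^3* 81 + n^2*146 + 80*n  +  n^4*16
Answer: 1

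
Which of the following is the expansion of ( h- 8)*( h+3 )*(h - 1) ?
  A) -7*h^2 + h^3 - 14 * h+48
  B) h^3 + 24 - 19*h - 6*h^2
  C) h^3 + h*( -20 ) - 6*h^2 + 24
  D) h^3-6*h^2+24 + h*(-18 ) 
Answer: B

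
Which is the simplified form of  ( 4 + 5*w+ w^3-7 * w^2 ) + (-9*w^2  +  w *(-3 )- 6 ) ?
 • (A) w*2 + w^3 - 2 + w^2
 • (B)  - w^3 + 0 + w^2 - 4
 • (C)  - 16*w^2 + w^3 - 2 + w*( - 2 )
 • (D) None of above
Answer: D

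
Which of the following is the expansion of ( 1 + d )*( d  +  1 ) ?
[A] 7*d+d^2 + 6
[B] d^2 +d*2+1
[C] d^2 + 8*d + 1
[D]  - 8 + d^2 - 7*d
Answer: B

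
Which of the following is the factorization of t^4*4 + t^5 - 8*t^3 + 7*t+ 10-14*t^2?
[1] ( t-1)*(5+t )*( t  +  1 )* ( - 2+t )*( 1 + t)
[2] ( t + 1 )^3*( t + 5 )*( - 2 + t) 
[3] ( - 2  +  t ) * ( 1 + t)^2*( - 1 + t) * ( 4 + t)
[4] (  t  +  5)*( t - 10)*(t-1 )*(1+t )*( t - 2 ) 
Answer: 1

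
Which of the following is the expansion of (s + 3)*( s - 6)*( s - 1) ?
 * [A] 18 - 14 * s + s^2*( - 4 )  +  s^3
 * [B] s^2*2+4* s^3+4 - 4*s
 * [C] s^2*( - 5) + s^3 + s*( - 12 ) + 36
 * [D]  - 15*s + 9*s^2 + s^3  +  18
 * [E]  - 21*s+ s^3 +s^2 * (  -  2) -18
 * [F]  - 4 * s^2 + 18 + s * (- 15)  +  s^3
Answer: F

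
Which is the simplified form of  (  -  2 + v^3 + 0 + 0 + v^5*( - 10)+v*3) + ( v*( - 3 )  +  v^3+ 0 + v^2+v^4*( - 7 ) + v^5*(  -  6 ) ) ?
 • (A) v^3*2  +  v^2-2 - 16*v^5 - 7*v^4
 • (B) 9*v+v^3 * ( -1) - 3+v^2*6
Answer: A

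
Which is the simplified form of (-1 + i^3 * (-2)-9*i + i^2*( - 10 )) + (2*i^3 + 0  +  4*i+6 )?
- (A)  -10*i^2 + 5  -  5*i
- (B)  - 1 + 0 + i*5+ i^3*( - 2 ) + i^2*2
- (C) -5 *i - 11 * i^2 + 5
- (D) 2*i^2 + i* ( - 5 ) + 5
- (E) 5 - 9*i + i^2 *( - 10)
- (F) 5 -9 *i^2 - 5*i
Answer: A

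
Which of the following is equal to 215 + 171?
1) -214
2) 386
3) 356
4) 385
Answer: 2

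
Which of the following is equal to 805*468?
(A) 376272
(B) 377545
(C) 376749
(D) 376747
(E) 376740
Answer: E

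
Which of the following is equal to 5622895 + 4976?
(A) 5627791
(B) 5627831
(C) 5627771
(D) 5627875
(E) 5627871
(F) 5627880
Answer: E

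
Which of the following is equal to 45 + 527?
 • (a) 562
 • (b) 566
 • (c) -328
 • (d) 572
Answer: d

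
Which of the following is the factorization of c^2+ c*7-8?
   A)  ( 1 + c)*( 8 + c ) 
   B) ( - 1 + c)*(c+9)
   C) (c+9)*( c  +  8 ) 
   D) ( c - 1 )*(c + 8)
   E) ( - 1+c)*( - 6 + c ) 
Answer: D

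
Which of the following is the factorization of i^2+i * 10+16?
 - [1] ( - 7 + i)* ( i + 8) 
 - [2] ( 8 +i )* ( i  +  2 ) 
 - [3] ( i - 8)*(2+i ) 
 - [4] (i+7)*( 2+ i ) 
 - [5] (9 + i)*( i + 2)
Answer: 2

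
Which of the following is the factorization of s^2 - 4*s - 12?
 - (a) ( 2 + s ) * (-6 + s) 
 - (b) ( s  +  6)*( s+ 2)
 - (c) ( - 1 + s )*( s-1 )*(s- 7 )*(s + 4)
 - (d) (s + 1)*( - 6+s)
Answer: a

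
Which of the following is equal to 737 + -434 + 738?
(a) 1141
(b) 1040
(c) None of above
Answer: c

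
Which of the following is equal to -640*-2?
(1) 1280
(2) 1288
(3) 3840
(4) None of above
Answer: 1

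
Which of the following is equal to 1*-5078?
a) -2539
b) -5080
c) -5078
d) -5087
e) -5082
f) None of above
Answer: c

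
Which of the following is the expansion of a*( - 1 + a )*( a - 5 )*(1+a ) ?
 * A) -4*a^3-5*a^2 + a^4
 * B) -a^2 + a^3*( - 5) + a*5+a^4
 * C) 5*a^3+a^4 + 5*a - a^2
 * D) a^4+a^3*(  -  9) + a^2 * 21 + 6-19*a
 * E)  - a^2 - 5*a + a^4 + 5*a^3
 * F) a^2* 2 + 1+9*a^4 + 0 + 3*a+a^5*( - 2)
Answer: B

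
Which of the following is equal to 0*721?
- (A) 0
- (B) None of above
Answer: A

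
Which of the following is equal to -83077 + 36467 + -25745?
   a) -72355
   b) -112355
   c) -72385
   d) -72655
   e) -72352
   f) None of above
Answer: a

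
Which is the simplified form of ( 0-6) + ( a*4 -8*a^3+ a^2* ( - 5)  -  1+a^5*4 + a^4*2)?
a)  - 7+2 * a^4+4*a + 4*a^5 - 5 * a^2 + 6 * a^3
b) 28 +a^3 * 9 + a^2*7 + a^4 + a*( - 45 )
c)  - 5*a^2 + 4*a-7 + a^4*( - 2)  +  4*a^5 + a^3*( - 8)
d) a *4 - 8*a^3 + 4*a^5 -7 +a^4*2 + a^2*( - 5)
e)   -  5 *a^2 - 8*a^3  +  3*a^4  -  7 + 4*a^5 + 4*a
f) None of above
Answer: d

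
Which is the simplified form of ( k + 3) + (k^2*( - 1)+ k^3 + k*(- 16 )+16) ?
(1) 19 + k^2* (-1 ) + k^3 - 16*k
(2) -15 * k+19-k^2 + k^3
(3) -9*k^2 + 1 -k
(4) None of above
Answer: 2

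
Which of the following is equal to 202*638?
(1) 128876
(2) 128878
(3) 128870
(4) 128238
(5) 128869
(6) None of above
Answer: 1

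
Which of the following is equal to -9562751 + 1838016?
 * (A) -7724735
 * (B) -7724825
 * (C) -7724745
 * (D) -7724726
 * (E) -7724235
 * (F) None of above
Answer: A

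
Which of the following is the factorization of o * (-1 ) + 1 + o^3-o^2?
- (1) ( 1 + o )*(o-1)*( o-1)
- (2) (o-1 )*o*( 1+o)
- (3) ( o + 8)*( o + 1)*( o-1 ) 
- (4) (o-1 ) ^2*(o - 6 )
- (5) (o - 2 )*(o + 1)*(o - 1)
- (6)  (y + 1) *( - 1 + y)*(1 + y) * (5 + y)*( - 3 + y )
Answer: 1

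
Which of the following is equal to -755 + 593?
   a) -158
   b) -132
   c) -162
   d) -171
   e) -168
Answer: c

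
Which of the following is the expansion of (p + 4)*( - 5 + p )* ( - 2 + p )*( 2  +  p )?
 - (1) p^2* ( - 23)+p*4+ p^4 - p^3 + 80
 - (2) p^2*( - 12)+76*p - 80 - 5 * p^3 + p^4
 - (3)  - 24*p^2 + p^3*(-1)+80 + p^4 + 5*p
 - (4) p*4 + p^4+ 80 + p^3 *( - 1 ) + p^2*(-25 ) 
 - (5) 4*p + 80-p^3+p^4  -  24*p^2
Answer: 5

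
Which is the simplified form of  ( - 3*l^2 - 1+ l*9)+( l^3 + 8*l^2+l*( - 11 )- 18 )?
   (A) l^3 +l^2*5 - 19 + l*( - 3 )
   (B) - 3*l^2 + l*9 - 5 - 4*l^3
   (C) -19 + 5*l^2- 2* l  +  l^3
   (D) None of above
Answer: C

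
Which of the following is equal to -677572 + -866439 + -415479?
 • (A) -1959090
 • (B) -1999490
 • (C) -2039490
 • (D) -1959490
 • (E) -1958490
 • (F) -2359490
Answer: D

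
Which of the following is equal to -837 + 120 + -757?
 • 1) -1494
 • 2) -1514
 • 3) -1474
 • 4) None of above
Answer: 3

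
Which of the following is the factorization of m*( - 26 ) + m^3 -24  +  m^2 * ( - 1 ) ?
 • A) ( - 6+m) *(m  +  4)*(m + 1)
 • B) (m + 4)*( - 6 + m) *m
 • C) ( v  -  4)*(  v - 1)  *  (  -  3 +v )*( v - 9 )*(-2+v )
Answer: A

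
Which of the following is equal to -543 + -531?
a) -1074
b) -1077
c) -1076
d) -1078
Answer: a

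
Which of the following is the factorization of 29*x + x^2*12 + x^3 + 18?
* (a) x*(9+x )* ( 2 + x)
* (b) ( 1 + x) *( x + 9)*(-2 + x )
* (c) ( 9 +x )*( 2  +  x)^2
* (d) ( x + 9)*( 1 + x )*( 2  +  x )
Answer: d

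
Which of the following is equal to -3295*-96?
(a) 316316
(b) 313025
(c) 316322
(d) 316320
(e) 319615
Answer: d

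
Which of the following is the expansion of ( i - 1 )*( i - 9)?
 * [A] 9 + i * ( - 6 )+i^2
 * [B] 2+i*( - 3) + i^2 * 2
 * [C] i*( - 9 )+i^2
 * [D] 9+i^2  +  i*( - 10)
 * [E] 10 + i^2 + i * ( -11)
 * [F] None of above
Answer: D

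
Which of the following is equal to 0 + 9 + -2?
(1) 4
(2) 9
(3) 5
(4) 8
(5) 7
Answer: 5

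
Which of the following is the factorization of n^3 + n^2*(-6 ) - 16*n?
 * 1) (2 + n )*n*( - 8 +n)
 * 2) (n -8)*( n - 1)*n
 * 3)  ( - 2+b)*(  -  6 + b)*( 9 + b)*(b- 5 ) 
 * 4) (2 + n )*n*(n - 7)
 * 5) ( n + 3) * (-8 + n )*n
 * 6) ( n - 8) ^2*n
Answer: 1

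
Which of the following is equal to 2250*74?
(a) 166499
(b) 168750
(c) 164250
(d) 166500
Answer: d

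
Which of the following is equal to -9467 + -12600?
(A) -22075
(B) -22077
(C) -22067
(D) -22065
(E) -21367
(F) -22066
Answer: C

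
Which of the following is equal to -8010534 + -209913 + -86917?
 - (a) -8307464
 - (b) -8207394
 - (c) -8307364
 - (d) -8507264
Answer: c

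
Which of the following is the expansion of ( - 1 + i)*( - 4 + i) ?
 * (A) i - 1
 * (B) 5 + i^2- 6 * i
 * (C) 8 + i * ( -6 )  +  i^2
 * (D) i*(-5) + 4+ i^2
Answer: D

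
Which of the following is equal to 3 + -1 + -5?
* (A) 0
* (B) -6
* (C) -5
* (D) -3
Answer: D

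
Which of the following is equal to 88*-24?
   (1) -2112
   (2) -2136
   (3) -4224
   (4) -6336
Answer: 1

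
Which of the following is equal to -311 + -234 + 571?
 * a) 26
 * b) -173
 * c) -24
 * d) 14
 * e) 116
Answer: a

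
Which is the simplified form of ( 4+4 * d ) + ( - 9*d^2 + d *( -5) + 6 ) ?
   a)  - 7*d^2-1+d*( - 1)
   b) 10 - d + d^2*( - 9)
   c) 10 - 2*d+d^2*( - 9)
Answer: b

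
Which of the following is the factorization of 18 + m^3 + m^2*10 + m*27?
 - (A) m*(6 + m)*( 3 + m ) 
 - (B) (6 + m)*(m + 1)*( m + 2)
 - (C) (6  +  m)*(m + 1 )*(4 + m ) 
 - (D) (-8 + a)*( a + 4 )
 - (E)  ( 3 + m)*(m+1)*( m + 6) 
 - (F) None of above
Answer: E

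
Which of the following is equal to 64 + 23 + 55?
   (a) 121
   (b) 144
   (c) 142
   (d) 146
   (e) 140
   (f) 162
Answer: c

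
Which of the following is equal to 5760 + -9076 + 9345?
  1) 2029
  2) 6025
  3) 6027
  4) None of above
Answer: 4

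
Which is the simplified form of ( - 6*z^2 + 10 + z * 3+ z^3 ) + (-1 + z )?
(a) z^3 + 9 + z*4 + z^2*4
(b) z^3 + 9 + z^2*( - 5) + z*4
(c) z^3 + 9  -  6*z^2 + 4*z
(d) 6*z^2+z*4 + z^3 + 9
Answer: c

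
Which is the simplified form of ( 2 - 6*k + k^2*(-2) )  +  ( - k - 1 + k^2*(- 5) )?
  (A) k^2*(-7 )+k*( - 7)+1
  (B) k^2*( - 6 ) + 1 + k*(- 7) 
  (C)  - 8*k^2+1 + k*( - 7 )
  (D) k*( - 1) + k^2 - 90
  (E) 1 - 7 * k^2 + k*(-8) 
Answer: A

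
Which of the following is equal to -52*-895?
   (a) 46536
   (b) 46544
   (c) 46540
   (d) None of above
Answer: c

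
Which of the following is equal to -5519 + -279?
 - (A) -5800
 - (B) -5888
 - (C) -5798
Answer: C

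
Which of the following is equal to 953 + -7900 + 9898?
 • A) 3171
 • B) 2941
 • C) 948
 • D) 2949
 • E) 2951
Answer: E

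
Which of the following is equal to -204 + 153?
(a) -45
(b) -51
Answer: b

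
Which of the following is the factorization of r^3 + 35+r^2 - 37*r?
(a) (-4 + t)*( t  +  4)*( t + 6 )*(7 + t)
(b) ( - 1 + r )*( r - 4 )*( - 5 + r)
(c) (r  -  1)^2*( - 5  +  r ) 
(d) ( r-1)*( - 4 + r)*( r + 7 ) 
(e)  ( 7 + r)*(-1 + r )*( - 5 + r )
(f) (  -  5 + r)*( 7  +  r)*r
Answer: e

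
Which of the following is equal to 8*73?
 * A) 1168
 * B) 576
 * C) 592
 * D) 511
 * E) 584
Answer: E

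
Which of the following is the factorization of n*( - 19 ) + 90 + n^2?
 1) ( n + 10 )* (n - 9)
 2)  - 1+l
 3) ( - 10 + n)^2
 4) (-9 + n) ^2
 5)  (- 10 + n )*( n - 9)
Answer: 5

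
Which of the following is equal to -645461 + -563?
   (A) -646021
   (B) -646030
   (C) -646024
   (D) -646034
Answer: C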